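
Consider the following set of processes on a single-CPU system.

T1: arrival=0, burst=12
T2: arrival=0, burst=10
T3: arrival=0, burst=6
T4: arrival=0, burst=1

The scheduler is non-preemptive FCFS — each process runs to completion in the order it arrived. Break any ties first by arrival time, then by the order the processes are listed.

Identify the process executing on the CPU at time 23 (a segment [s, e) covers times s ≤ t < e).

T3

Timeline: | T1 0-12 | T2 12-22 | T3 22-28 | T4 28-29 |
Completion: T1=12  T2=22  T3=28  T4=29
Turnaround (C−A): T1=12  T2=22  T3=28  T4=29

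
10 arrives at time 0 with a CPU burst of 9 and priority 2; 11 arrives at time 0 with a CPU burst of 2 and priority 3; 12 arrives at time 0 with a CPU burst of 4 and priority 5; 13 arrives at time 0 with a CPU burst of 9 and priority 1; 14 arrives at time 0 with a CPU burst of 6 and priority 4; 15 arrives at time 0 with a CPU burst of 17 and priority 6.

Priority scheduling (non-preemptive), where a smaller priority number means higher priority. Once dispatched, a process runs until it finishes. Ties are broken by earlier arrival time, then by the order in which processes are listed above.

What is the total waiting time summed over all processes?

Gantt: | 13 0-9 | 10 9-18 | 11 18-20 | 14 20-26 | 12 26-30 | 15 30-47 |
Completion: 10=18  11=20  12=30  13=9  14=26  15=47
Waiting = turnaround − burst: 10=9, 11=18, 12=26, 13=0, 14=20, 15=30
Total waiting = 9 + 18 + 26 + 0 + 20 + 30 = 103

103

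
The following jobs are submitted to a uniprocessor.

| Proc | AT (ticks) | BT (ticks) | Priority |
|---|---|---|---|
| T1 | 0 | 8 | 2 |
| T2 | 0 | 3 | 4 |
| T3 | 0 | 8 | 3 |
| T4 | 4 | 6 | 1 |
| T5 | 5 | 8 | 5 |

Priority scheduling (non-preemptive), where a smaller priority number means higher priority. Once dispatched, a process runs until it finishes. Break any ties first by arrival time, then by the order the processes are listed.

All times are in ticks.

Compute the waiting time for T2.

22

Schedule: | T1 0-8 | T4 8-14 | T3 14-22 | T2 22-25 | T5 25-33 |
Completion: T1=8  T2=25  T3=22  T4=14  T5=33
Waiting(T2) = turnaround − burst = 25 − 3 = 22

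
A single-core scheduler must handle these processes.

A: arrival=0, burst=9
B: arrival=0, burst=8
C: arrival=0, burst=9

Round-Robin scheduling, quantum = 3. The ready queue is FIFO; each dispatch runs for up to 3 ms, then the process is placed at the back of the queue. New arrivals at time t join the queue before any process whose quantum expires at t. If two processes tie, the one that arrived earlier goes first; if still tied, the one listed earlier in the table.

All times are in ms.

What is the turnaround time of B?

23

Schedule: | A 0-3 | B 3-6 | C 6-9 | A 9-12 | B 12-15 | C 15-18 | A 18-21 | B 21-23 | C 23-26 |
Completion: A=21  B=23  C=26
Turnaround (C−A): A=21  B=23  C=26
Turnaround(B) = completion − arrival = 23 − 0 = 23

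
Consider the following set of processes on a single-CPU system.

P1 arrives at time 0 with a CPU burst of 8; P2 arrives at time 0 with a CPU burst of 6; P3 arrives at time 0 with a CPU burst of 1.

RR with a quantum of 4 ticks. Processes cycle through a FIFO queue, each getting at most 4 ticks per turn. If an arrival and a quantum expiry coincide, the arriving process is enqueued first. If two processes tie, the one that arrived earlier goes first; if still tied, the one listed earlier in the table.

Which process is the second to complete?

P1

Timeline: | P1 0-4 | P2 4-8 | P3 8-9 | P1 9-13 | P2 13-15 |
Completion: P1=13  P2=15  P3=9
Finish order: P3 → P1 → P2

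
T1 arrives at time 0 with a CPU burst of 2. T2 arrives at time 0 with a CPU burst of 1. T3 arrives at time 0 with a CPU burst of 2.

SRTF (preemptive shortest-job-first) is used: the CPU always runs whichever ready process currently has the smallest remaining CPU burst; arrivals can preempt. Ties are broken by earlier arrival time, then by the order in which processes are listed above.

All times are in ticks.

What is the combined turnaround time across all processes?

Timeline: | T2 0-1 | T1 1-3 | T3 3-5 |
Completion: T1=3  T2=1  T3=5
Turnaround = completion − arrival: T1=3, T2=1, T3=5
Total turnaround = 3 + 1 + 5 = 9

9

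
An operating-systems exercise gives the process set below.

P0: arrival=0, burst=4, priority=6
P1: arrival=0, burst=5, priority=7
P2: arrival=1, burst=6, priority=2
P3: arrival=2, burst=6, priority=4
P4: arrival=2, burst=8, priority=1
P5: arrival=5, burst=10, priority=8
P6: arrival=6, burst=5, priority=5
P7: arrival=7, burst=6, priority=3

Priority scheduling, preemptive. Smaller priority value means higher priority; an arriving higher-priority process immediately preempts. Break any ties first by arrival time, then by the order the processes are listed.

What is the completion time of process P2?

Timeline: | P0 0-1 | P2 1-2 | P4 2-10 | P2 10-15 | P7 15-21 | P3 21-27 | P6 27-32 | P0 32-35 | P1 35-40 | P5 40-50 |
Completion: P0=35  P1=40  P2=15  P3=27  P4=10  P5=50  P6=32  P7=21

15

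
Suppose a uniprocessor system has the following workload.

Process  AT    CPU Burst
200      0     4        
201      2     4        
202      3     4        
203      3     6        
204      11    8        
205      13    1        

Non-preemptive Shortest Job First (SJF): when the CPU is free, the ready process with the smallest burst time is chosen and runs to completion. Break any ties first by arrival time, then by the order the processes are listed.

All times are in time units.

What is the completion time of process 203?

18

Gantt: | 200 0-4 | 201 4-8 | 202 8-12 | 203 12-18 | 205 18-19 | 204 19-27 |
Completion: 200=4  201=8  202=12  203=18  204=27  205=19
Turnaround (C−A): 200=4  201=6  202=9  203=15  204=16  205=6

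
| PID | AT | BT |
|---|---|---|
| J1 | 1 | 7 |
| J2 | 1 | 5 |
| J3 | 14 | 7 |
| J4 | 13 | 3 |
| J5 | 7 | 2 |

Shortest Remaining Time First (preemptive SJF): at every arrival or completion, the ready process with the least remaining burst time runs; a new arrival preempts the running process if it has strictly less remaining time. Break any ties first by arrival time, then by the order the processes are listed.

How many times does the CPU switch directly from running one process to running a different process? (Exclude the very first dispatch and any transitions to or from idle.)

5

Schedule: | idle 0-1 | J2 1-6 | J1 6-7 | J5 7-9 | J1 9-15 | J4 15-18 | J3 18-25 |
Completion: J1=15  J2=6  J3=25  J4=18  J5=9
Turnaround (C−A): J1=14  J2=5  J3=11  J4=5  J5=2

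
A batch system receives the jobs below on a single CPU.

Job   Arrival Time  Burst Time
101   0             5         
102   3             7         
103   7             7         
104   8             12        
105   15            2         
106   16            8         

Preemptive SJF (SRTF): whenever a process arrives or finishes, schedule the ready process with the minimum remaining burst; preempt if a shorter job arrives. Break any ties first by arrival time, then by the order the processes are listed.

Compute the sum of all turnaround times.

76

Timeline: | 101 0-5 | 102 5-12 | 103 12-15 | 105 15-17 | 103 17-21 | 106 21-29 | 104 29-41 |
Completion: 101=5  102=12  103=21  104=41  105=17  106=29
Turnaround (C−A): 101=5  102=9  103=14  104=33  105=2  106=13
Turnaround = completion − arrival: 101=5, 102=9, 103=14, 104=33, 105=2, 106=13
Total turnaround = 5 + 9 + 14 + 33 + 2 + 13 = 76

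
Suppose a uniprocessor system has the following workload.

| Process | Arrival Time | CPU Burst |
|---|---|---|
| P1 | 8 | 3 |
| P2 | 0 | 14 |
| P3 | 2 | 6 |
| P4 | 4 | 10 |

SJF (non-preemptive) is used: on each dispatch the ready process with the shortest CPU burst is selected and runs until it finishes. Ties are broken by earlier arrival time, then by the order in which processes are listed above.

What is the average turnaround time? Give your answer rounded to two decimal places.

18.25

Gantt: | P2 0-14 | P1 14-17 | P3 17-23 | P4 23-33 |
Completion: P1=17  P2=14  P3=23  P4=33
Turnaround (C−A): P1=9  P2=14  P3=21  P4=29
Turnaround times: P1=9, P2=14, P3=21, P4=29
Average turnaround = (9+14+21+29) / 4 = 73/4 = 18.25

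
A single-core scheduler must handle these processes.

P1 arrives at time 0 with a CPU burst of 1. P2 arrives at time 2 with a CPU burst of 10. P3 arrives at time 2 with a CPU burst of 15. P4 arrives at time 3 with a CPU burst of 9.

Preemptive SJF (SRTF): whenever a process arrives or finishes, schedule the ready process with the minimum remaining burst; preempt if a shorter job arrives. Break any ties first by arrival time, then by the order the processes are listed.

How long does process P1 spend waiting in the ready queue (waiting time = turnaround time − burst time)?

Schedule: | P1 0-1 | idle 1-2 | P2 2-12 | P4 12-21 | P3 21-36 |
Completion: P1=1  P2=12  P3=36  P4=21
Waiting(P1) = turnaround − burst = 1 − 1 = 0

0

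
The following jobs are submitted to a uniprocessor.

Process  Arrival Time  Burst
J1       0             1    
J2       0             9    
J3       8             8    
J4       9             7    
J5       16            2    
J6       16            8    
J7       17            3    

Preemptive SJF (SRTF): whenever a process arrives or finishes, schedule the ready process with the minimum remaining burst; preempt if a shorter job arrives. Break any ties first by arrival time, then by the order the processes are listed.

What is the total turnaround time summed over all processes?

71

Timeline: | J1 0-1 | J2 1-10 | J4 10-17 | J5 17-19 | J7 19-22 | J3 22-30 | J6 30-38 |
Completion: J1=1  J2=10  J3=30  J4=17  J5=19  J6=38  J7=22
Turnaround (C−A): J1=1  J2=10  J3=22  J4=8  J5=3  J6=22  J7=5
Turnaround = completion − arrival: J1=1, J2=10, J3=22, J4=8, J5=3, J6=22, J7=5
Total turnaround = 1 + 10 + 22 + 8 + 3 + 22 + 5 = 71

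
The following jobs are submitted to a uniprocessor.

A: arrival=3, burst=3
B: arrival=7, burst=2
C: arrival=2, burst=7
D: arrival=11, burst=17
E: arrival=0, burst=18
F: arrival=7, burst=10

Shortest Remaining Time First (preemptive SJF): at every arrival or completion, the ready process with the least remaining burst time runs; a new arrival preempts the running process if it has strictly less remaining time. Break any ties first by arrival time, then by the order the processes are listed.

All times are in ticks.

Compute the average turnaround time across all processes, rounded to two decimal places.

Timeline: | E 0-2 | C 2-3 | A 3-6 | C 6-7 | B 7-9 | C 9-14 | F 14-24 | E 24-40 | D 40-57 |
Completion: A=6  B=9  C=14  D=57  E=40  F=24
Turnaround (C−A): A=3  B=2  C=12  D=46  E=40  F=17
Turnaround times: A=3, B=2, C=12, D=46, E=40, F=17
Average turnaround = (3+2+12+46+40+17) / 6 = 120/6 = 20.00

20.00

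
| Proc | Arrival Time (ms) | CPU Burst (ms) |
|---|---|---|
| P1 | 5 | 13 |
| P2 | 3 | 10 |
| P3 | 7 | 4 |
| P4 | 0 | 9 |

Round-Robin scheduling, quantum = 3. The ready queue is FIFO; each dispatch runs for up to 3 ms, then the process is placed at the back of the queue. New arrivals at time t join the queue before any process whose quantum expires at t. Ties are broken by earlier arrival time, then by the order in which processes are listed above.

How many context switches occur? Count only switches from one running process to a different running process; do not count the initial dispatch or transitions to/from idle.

Schedule: | P4 0-3 | P2 3-6 | P4 6-9 | P1 9-12 | P2 12-15 | P3 15-18 | P4 18-21 | P1 21-24 | P2 24-27 | P3 27-28 | P1 28-31 | P2 31-32 | P1 32-36 |
Completion: P1=36  P2=32  P3=28  P4=21
Turnaround (C−A): P1=31  P2=29  P3=21  P4=21

12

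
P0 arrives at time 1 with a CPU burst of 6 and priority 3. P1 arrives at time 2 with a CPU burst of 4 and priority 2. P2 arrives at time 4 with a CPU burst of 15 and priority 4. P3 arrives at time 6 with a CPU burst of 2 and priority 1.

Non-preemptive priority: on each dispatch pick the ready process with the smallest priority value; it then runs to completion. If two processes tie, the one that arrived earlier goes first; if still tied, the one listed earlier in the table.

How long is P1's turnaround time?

11

Schedule: | idle 0-1 | P0 1-7 | P3 7-9 | P1 9-13 | P2 13-28 |
Completion: P0=7  P1=13  P2=28  P3=9
Turnaround(P1) = completion − arrival = 13 − 2 = 11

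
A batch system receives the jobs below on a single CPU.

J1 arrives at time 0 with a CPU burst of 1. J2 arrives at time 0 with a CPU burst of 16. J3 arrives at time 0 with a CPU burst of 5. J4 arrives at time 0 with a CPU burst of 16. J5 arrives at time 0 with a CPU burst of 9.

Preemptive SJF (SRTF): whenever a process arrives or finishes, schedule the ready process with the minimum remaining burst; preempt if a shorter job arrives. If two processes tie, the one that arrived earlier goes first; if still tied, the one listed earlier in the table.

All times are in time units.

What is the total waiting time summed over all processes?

Schedule: | J1 0-1 | J3 1-6 | J5 6-15 | J2 15-31 | J4 31-47 |
Completion: J1=1  J2=31  J3=6  J4=47  J5=15
Waiting = turnaround − burst: J1=0, J2=15, J3=1, J4=31, J5=6
Total waiting = 0 + 15 + 1 + 31 + 6 = 53

53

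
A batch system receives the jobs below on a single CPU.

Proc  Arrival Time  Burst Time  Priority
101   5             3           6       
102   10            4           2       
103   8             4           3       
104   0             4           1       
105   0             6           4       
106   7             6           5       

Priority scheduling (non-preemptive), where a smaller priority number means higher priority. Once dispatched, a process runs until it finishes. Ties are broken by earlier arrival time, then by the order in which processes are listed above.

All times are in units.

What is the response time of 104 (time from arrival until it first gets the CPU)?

0

Schedule: | 104 0-4 | 105 4-10 | 102 10-14 | 103 14-18 | 106 18-24 | 101 24-27 |
Completion: 101=27  102=14  103=18  104=4  105=10  106=24
Response(104) = first start − arrival = 0 − 0 = 0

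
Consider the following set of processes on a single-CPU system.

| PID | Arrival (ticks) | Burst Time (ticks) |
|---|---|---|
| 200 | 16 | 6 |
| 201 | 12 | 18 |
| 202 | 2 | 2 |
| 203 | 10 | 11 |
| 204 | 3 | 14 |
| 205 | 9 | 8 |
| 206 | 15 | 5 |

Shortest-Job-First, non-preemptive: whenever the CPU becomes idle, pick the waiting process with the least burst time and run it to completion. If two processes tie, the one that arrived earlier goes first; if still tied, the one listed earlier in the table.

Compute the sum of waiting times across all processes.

94

Schedule: | idle 0-2 | 202 2-4 | 204 4-18 | 206 18-23 | 200 23-29 | 205 29-37 | 203 37-48 | 201 48-66 |
Completion: 200=29  201=66  202=4  203=48  204=18  205=37  206=23
Waiting = turnaround − burst: 200=7, 201=36, 202=0, 203=27, 204=1, 205=20, 206=3
Total waiting = 7 + 36 + 0 + 27 + 1 + 20 + 3 = 94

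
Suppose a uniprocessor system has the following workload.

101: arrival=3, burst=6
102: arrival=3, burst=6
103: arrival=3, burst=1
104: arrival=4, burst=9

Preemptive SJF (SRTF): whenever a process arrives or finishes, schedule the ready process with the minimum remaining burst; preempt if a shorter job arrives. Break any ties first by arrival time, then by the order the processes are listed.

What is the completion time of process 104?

25

Schedule: | idle 0-3 | 103 3-4 | 101 4-10 | 102 10-16 | 104 16-25 |
Completion: 101=10  102=16  103=4  104=25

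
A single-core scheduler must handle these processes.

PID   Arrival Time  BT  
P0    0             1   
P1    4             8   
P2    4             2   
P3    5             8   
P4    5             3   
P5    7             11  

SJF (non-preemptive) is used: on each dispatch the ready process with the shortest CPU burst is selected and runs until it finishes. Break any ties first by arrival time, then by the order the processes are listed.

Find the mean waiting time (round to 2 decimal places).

Gantt: | P0 0-1 | idle 1-4 | P2 4-6 | P4 6-9 | P1 9-17 | P3 17-25 | P5 25-36 |
Completion: P0=1  P1=17  P2=6  P3=25  P4=9  P5=36
Waiting times: P0=0, P1=5, P2=0, P3=12, P4=1, P5=18
Average waiting = (0+5+0+12+1+18) / 6 = 36/6 = 6.00

6.00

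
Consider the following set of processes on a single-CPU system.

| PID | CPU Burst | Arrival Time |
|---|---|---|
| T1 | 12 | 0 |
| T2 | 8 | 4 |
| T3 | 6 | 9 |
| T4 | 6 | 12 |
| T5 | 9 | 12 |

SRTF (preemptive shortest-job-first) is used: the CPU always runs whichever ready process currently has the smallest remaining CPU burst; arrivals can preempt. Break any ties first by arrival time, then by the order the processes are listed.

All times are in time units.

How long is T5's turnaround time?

Schedule: | T1 0-12 | T3 12-18 | T4 18-24 | T2 24-32 | T5 32-41 |
Completion: T1=12  T2=32  T3=18  T4=24  T5=41
Turnaround(T5) = completion − arrival = 41 − 12 = 29

29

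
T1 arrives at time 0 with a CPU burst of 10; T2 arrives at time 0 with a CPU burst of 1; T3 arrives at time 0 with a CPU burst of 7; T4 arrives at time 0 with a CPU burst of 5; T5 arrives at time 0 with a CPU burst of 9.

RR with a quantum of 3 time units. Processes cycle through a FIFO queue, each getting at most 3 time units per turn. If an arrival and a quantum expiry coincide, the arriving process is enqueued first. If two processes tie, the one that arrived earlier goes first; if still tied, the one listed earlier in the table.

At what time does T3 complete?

Timeline: | T1 0-3 | T2 3-4 | T3 4-7 | T4 7-10 | T5 10-13 | T1 13-16 | T3 16-19 | T4 19-21 | T5 21-24 | T1 24-27 | T3 27-28 | T5 28-31 | T1 31-32 |
Completion: T1=32  T2=4  T3=28  T4=21  T5=31
Turnaround (C−A): T1=32  T2=4  T3=28  T4=21  T5=31

28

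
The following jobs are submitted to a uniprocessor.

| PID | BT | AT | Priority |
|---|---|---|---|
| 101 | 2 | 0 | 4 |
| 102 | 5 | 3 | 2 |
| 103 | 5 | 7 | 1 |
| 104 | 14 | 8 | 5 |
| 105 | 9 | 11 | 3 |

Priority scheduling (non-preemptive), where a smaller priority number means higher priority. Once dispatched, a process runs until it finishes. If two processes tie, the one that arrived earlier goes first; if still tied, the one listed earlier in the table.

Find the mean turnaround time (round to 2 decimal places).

Timeline: | 101 0-2 | idle 2-3 | 102 3-8 | 103 8-13 | 105 13-22 | 104 22-36 |
Completion: 101=2  102=8  103=13  104=36  105=22
Turnaround (C−A): 101=2  102=5  103=6  104=28  105=11
Turnaround times: 101=2, 102=5, 103=6, 104=28, 105=11
Average turnaround = (2+5+6+28+11) / 5 = 52/5 = 10.40

10.40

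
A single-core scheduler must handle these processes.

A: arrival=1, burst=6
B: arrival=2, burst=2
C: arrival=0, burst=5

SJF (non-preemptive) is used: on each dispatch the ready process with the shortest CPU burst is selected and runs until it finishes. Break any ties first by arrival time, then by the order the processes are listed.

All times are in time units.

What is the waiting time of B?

3

Gantt: | C 0-5 | B 5-7 | A 7-13 |
Completion: A=13  B=7  C=5
Waiting(B) = turnaround − burst = 5 − 2 = 3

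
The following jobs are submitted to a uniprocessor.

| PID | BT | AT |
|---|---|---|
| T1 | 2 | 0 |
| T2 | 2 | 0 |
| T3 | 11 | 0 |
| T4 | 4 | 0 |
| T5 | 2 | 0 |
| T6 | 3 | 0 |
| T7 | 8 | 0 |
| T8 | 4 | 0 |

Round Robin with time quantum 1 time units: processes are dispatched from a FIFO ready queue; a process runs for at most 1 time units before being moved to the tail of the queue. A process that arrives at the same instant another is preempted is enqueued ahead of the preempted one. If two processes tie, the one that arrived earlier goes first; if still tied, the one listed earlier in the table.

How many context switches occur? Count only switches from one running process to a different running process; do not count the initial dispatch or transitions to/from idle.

33

Schedule: | T1 0-1 | T2 1-2 | T3 2-3 | T4 3-4 | T5 4-5 | T6 5-6 | T7 6-7 | T8 7-8 | T1 8-9 | T2 9-10 | T3 10-11 | T4 11-12 | T5 12-13 | T6 13-14 | T7 14-15 | T8 15-16 | T3 16-17 | T4 17-18 | T6 18-19 | T7 19-20 | T8 20-21 | T3 21-22 | T4 22-23 | T7 23-24 | T8 24-25 | T3 25-26 | T7 26-27 | T3 27-28 | T7 28-29 | T3 29-30 | T7 30-31 | T3 31-32 | T7 32-33 | T3 33-36 |
Completion: T1=9  T2=10  T3=36  T4=23  T5=13  T6=19  T7=33  T8=25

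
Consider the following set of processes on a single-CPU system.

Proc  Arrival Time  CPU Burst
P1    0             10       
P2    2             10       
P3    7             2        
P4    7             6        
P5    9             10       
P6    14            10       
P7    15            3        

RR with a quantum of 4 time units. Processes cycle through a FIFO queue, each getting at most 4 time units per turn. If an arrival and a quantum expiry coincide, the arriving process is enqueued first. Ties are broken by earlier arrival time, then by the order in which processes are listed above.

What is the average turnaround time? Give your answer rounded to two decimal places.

Schedule: | P1 0-4 | P2 4-8 | P1 8-12 | P3 12-14 | P4 14-18 | P2 18-22 | P5 22-26 | P1 26-28 | P6 28-32 | P7 32-35 | P4 35-37 | P2 37-39 | P5 39-43 | P6 43-47 | P5 47-49 | P6 49-51 |
Completion: P1=28  P2=39  P3=14  P4=37  P5=49  P6=51  P7=35
Turnaround times: P1=28, P2=37, P3=7, P4=30, P5=40, P6=37, P7=20
Average turnaround = (28+37+7+30+40+37+20) / 7 = 199/7 = 28.43

28.43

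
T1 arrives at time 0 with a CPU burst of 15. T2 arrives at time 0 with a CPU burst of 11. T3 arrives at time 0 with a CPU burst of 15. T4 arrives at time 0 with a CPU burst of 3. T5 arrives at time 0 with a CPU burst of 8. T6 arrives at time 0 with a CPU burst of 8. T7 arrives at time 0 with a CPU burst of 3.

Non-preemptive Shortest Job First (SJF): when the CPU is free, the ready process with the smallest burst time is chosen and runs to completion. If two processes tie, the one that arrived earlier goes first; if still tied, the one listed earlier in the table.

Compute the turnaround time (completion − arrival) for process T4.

Schedule: | T4 0-3 | T7 3-6 | T5 6-14 | T6 14-22 | T2 22-33 | T1 33-48 | T3 48-63 |
Completion: T1=48  T2=33  T3=63  T4=3  T5=14  T6=22  T7=6
Turnaround (C−A): T1=48  T2=33  T3=63  T4=3  T5=14  T6=22  T7=6
Turnaround(T4) = completion − arrival = 3 − 0 = 3

3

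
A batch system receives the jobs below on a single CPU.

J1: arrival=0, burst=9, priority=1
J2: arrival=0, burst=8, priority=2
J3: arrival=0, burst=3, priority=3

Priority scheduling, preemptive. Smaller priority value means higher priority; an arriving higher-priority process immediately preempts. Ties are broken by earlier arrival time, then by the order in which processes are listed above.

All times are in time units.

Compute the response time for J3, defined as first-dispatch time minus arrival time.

17

Timeline: | J1 0-9 | J2 9-17 | J3 17-20 |
Completion: J1=9  J2=17  J3=20
Turnaround (C−A): J1=9  J2=17  J3=20
Response(J3) = first start − arrival = 17 − 0 = 17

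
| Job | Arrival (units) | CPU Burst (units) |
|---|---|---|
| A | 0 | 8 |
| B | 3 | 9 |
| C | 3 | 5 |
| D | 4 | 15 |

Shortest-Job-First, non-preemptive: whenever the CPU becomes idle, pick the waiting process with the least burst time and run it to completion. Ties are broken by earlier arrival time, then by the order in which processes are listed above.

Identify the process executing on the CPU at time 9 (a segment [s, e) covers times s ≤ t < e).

C

Schedule: | A 0-8 | C 8-13 | B 13-22 | D 22-37 |
Completion: A=8  B=22  C=13  D=37
Turnaround (C−A): A=8  B=19  C=10  D=33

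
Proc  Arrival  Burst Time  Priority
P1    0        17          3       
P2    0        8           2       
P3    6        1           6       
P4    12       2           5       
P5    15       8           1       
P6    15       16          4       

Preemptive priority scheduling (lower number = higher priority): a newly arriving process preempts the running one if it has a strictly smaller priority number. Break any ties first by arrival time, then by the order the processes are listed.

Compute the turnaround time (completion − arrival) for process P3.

Schedule: | P2 0-8 | P1 8-15 | P5 15-23 | P1 23-33 | P6 33-49 | P4 49-51 | P3 51-52 |
Completion: P1=33  P2=8  P3=52  P4=51  P5=23  P6=49
Turnaround(P3) = completion − arrival = 52 − 6 = 46

46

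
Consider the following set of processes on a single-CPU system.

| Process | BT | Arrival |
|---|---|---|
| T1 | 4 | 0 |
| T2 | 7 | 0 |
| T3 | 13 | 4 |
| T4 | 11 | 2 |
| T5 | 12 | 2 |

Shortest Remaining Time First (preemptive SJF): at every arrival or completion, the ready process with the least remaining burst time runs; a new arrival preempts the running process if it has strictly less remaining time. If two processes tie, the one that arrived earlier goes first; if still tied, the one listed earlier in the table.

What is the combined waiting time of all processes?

Gantt: | T1 0-4 | T2 4-11 | T4 11-22 | T5 22-34 | T3 34-47 |
Completion: T1=4  T2=11  T3=47  T4=22  T5=34
Waiting = turnaround − burst: T1=0, T2=4, T3=30, T4=9, T5=20
Total waiting = 0 + 4 + 30 + 9 + 20 = 63

63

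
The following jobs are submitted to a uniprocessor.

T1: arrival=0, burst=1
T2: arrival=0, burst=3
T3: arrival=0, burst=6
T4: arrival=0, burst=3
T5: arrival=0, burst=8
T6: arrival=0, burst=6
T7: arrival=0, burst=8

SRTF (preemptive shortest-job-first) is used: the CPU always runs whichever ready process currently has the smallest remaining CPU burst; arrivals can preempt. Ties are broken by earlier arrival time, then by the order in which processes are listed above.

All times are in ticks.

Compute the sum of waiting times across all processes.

Timeline: | T1 0-1 | T2 1-4 | T4 4-7 | T3 7-13 | T6 13-19 | T5 19-27 | T7 27-35 |
Completion: T1=1  T2=4  T3=13  T4=7  T5=27  T6=19  T7=35
Waiting = turnaround − burst: T1=0, T2=1, T3=7, T4=4, T5=19, T6=13, T7=27
Total waiting = 0 + 1 + 7 + 4 + 19 + 13 + 27 = 71

71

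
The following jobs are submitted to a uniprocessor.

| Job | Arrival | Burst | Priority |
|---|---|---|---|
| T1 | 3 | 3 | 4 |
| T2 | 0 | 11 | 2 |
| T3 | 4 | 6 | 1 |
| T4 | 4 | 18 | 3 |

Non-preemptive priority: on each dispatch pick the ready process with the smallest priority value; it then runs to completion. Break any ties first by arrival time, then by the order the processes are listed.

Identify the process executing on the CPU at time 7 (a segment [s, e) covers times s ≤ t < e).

Schedule: | T2 0-11 | T3 11-17 | T4 17-35 | T1 35-38 |
Completion: T1=38  T2=11  T3=17  T4=35
Turnaround (C−A): T1=35  T2=11  T3=13  T4=31

T2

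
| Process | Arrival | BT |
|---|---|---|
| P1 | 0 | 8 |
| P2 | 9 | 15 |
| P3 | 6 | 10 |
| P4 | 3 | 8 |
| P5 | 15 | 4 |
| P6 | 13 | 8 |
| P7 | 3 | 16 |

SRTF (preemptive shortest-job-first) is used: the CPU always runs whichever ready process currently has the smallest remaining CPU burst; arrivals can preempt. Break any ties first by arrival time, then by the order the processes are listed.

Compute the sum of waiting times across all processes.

Timeline: | P1 0-8 | P4 8-16 | P5 16-20 | P6 20-28 | P3 28-38 | P2 38-53 | P7 53-69 |
Completion: P1=8  P2=53  P3=38  P4=16  P5=20  P6=28  P7=69
Turnaround (C−A): P1=8  P2=44  P3=32  P4=13  P5=5  P6=15  P7=66
Waiting = turnaround − burst: P1=0, P2=29, P3=22, P4=5, P5=1, P6=7, P7=50
Total waiting = 0 + 29 + 22 + 5 + 1 + 7 + 50 = 114

114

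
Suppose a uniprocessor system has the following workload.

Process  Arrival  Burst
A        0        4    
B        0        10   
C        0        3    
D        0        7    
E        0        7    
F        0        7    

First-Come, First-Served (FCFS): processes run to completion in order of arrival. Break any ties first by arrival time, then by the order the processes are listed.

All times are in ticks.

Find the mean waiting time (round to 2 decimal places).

Schedule: | A 0-4 | B 4-14 | C 14-17 | D 17-24 | E 24-31 | F 31-38 |
Completion: A=4  B=14  C=17  D=24  E=31  F=38
Waiting times: A=0, B=4, C=14, D=17, E=24, F=31
Average waiting = (0+4+14+17+24+31) / 6 = 90/6 = 15.00

15.00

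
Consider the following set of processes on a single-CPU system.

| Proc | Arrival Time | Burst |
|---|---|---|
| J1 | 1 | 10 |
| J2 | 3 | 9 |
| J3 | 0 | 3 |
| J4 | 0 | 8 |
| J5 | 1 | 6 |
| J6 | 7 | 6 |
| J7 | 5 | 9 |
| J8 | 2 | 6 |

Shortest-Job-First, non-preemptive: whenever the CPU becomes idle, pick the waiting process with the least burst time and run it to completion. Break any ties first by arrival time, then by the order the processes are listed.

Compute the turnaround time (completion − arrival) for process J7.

Gantt: | J3 0-3 | J5 3-9 | J8 9-15 | J6 15-21 | J4 21-29 | J2 29-38 | J7 38-47 | J1 47-57 |
Completion: J1=57  J2=38  J3=3  J4=29  J5=9  J6=21  J7=47  J8=15
Turnaround (C−A): J1=56  J2=35  J3=3  J4=29  J5=8  J6=14  J7=42  J8=13
Turnaround(J7) = completion − arrival = 47 − 5 = 42

42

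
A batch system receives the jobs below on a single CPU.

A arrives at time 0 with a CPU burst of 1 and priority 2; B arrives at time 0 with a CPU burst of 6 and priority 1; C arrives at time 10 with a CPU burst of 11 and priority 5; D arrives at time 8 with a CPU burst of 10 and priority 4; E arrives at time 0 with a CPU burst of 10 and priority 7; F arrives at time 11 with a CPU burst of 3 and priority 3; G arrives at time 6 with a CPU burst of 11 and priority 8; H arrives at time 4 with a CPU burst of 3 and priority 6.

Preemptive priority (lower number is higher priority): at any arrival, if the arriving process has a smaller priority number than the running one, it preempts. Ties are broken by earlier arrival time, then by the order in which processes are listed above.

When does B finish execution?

Timeline: | B 0-6 | A 6-7 | H 7-8 | D 8-11 | F 11-14 | D 14-21 | C 21-32 | H 32-34 | E 34-44 | G 44-55 |
Completion: A=7  B=6  C=32  D=21  E=44  F=14  G=55  H=34
Turnaround (C−A): A=7  B=6  C=22  D=13  E=44  F=3  G=49  H=30

6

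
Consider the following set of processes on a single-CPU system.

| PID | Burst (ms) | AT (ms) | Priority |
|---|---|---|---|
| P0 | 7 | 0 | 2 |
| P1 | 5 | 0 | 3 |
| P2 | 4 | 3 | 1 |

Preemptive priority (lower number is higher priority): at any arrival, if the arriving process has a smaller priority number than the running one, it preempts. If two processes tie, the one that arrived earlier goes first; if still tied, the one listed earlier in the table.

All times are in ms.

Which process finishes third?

Schedule: | P0 0-3 | P2 3-7 | P0 7-11 | P1 11-16 |
Completion: P0=11  P1=16  P2=7
Turnaround (C−A): P0=11  P1=16  P2=4
Finish order: P2 → P0 → P1

P1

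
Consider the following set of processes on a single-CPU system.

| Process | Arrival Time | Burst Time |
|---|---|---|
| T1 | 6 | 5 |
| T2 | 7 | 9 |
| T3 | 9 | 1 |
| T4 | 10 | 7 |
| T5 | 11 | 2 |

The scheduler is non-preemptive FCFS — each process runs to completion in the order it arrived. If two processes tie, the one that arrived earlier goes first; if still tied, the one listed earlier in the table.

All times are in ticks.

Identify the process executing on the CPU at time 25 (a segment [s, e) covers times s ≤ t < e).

Gantt: | idle 0-6 | T1 6-11 | T2 11-20 | T3 20-21 | T4 21-28 | T5 28-30 |
Completion: T1=11  T2=20  T3=21  T4=28  T5=30

T4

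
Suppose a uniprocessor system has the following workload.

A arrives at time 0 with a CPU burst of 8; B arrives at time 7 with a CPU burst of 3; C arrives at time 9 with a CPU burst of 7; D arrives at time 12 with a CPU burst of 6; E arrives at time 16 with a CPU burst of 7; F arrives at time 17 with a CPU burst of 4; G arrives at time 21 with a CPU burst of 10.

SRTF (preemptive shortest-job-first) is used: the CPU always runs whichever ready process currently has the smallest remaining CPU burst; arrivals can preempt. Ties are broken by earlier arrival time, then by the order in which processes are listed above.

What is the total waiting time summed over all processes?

Schedule: | A 0-8 | B 8-11 | C 11-18 | F 18-22 | D 22-28 | E 28-35 | G 35-45 |
Completion: A=8  B=11  C=18  D=28  E=35  F=22  G=45
Turnaround (C−A): A=8  B=4  C=9  D=16  E=19  F=5  G=24
Waiting = turnaround − burst: A=0, B=1, C=2, D=10, E=12, F=1, G=14
Total waiting = 0 + 1 + 2 + 10 + 12 + 1 + 14 = 40

40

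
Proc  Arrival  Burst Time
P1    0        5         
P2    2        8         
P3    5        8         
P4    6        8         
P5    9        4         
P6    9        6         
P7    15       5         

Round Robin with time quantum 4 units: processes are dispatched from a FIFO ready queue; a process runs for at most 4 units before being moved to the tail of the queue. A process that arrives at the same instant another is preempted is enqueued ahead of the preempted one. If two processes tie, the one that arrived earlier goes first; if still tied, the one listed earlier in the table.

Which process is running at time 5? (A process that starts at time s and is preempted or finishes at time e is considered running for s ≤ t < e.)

Gantt: | P1 0-4 | P2 4-8 | P1 8-9 | P3 9-13 | P4 13-17 | P2 17-21 | P5 21-25 | P6 25-29 | P3 29-33 | P7 33-37 | P4 37-41 | P6 41-43 | P7 43-44 |
Completion: P1=9  P2=21  P3=33  P4=41  P5=25  P6=43  P7=44
Turnaround (C−A): P1=9  P2=19  P3=28  P4=35  P5=16  P6=34  P7=29

P2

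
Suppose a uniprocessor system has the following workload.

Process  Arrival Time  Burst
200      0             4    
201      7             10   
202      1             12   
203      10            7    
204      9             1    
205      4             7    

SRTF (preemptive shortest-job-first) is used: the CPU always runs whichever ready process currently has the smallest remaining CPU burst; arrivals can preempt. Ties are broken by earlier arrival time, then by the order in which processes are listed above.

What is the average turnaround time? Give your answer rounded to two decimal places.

14.00

Gantt: | 200 0-4 | 205 4-9 | 204 9-10 | 205 10-12 | 203 12-19 | 201 19-29 | 202 29-41 |
Completion: 200=4  201=29  202=41  203=19  204=10  205=12
Turnaround (C−A): 200=4  201=22  202=40  203=9  204=1  205=8
Turnaround times: 200=4, 201=22, 202=40, 203=9, 204=1, 205=8
Average turnaround = (4+22+40+9+1+8) / 6 = 84/6 = 14.00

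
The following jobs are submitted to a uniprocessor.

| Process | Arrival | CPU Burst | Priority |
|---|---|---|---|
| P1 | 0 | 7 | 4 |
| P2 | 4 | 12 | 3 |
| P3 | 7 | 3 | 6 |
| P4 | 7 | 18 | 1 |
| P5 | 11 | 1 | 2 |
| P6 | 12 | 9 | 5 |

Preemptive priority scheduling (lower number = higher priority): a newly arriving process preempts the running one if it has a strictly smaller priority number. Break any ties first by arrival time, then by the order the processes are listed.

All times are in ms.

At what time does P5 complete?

26

Timeline: | P1 0-4 | P2 4-7 | P4 7-25 | P5 25-26 | P2 26-35 | P1 35-38 | P6 38-47 | P3 47-50 |
Completion: P1=38  P2=35  P3=50  P4=25  P5=26  P6=47
Turnaround (C−A): P1=38  P2=31  P3=43  P4=18  P5=15  P6=35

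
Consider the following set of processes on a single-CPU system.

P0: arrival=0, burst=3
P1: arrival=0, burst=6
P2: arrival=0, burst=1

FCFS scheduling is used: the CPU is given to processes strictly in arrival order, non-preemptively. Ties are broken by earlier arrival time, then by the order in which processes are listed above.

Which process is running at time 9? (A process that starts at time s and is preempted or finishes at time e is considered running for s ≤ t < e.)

Schedule: | P0 0-3 | P1 3-9 | P2 9-10 |
Completion: P0=3  P1=9  P2=10
Turnaround (C−A): P0=3  P1=9  P2=10

P2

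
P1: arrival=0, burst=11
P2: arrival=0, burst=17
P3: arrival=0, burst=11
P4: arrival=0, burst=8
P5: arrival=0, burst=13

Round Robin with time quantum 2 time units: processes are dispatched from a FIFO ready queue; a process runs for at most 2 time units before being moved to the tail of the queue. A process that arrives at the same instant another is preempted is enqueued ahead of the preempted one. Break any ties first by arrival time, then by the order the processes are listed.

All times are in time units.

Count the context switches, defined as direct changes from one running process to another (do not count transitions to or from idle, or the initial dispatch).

30

Schedule: | P1 0-2 | P2 2-4 | P3 4-6 | P4 6-8 | P5 8-10 | P1 10-12 | P2 12-14 | P3 14-16 | P4 16-18 | P5 18-20 | P1 20-22 | P2 22-24 | P3 24-26 | P4 26-28 | P5 28-30 | P1 30-32 | P2 32-34 | P3 34-36 | P4 36-38 | P5 38-40 | P1 40-42 | P2 42-44 | P3 44-46 | P5 46-48 | P1 48-49 | P2 49-51 | P3 51-52 | P5 52-54 | P2 54-56 | P5 56-57 | P2 57-60 |
Completion: P1=49  P2=60  P3=52  P4=38  P5=57
Turnaround (C−A): P1=49  P2=60  P3=52  P4=38  P5=57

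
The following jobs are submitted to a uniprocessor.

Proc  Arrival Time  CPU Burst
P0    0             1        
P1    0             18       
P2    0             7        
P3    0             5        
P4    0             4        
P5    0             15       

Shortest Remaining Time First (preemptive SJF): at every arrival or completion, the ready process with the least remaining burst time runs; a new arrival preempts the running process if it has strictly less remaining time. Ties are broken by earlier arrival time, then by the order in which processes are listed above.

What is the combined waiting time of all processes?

Timeline: | P0 0-1 | P4 1-5 | P3 5-10 | P2 10-17 | P5 17-32 | P1 32-50 |
Completion: P0=1  P1=50  P2=17  P3=10  P4=5  P5=32
Turnaround (C−A): P0=1  P1=50  P2=17  P3=10  P4=5  P5=32
Waiting = turnaround − burst: P0=0, P1=32, P2=10, P3=5, P4=1, P5=17
Total waiting = 0 + 32 + 10 + 5 + 1 + 17 = 65

65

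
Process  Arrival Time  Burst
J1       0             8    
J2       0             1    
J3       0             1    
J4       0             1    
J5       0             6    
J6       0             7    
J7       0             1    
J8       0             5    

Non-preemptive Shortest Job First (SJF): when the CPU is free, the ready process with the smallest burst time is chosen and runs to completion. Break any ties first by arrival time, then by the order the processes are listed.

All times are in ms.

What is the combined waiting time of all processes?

56

Schedule: | J2 0-1 | J3 1-2 | J4 2-3 | J7 3-4 | J8 4-9 | J5 9-15 | J6 15-22 | J1 22-30 |
Completion: J1=30  J2=1  J3=2  J4=3  J5=15  J6=22  J7=4  J8=9
Turnaround (C−A): J1=30  J2=1  J3=2  J4=3  J5=15  J6=22  J7=4  J8=9
Waiting = turnaround − burst: J1=22, J2=0, J3=1, J4=2, J5=9, J6=15, J7=3, J8=4
Total waiting = 22 + 0 + 1 + 2 + 9 + 15 + 3 + 4 = 56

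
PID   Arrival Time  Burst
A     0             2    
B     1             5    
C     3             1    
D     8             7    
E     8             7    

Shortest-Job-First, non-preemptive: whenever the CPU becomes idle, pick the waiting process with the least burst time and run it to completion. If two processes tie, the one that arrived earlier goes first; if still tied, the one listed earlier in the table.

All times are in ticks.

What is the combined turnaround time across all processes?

Gantt: | A 0-2 | B 2-7 | C 7-8 | D 8-15 | E 15-22 |
Completion: A=2  B=7  C=8  D=15  E=22
Turnaround (C−A): A=2  B=6  C=5  D=7  E=14
Turnaround = completion − arrival: A=2, B=6, C=5, D=7, E=14
Total turnaround = 2 + 6 + 5 + 7 + 14 = 34

34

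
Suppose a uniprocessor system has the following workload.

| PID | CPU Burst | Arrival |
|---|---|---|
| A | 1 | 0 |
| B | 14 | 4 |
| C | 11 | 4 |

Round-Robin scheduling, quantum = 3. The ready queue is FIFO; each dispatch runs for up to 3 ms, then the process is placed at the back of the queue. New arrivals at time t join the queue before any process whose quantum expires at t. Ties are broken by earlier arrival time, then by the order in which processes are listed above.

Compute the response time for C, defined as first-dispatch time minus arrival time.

Gantt: | A 0-1 | idle 1-4 | B 4-7 | C 7-10 | B 10-13 | C 13-16 | B 16-19 | C 19-22 | B 22-25 | C 25-27 | B 27-29 |
Completion: A=1  B=29  C=27
Turnaround (C−A): A=1  B=25  C=23
Response(C) = first start − arrival = 7 − 4 = 3

3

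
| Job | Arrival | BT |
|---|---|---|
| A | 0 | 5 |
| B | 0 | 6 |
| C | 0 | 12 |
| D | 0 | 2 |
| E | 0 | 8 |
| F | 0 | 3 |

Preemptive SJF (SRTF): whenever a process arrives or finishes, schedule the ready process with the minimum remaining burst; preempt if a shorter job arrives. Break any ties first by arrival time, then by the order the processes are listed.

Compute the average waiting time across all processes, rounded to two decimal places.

9.50

Schedule: | D 0-2 | F 2-5 | A 5-10 | B 10-16 | E 16-24 | C 24-36 |
Completion: A=10  B=16  C=36  D=2  E=24  F=5
Turnaround (C−A): A=10  B=16  C=36  D=2  E=24  F=5
Waiting times: A=5, B=10, C=24, D=0, E=16, F=2
Average waiting = (5+10+24+0+16+2) / 6 = 57/6 = 9.50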